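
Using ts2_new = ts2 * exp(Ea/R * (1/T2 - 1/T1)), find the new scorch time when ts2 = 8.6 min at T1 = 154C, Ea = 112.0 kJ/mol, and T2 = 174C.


Convert temperatures: T1 = 154 + 273.15 = 427.15 K, T2 = 174 + 273.15 = 447.15 K
ts2_new = 8.6 * exp(112000 / 8.314 * (1/447.15 - 1/427.15))
1/T2 - 1/T1 = -1.0471e-04
ts2_new = 2.1 min

2.1 min


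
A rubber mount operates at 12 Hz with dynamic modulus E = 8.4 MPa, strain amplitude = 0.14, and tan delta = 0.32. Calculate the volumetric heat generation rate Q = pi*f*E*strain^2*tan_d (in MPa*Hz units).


Q = pi * f * E * strain^2 * tan_d
= pi * 12 * 8.4 * 0.14^2 * 0.32
= pi * 12 * 8.4 * 0.0196 * 0.32
= 1.9862

Q = 1.9862


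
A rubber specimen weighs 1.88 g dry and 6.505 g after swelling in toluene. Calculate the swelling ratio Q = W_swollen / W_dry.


Q = W_swollen / W_dry
Q = 6.505 / 1.88
Q = 3.46

Q = 3.46


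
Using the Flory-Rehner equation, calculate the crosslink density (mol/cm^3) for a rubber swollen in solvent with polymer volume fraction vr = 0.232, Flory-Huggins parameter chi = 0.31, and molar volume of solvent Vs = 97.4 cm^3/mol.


ln(1 - vr) = ln(1 - 0.232) = -0.2640
Numerator = -((-0.2640) + 0.232 + 0.31 * 0.232^2) = 0.0153
Denominator = 97.4 * (0.232^(1/3) - 0.232/2) = 48.5503
nu = 0.0153 / 48.5503 = 3.1473e-04 mol/cm^3

3.1473e-04 mol/cm^3


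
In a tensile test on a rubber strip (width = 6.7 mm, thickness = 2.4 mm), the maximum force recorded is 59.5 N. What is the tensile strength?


Area = width * thickness = 6.7 * 2.4 = 16.08 mm^2
TS = force / area = 59.5 / 16.08 = 3.7 MPa

3.7 MPa


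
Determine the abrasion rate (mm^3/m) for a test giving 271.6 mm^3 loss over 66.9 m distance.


Rate = volume_loss / distance
= 271.6 / 66.9
= 4.06 mm^3/m

4.06 mm^3/m


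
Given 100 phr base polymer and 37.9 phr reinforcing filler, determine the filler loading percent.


Filler % = filler / (rubber + filler) * 100
= 37.9 / (100 + 37.9) * 100
= 37.9 / 137.9 * 100
= 27.48%

27.48%


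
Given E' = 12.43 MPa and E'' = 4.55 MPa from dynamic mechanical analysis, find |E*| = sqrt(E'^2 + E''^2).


|E*| = sqrt(E'^2 + E''^2)
= sqrt(12.43^2 + 4.55^2)
= sqrt(154.5049 + 20.7025)
= 13.237 MPa

13.237 MPa


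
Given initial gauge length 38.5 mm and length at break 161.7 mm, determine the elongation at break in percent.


Elongation = (Lf - L0) / L0 * 100
= (161.7 - 38.5) / 38.5 * 100
= 123.2 / 38.5 * 100
= 320.0%

320.0%


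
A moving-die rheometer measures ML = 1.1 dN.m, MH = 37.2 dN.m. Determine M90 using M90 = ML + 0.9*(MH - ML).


M90 = ML + 0.9 * (MH - ML)
M90 = 1.1 + 0.9 * (37.2 - 1.1)
M90 = 1.1 + 0.9 * 36.1
M90 = 33.59 dN.m

33.59 dN.m


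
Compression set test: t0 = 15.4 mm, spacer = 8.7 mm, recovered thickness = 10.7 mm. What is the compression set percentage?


CS = (t0 - recovered) / (t0 - ts) * 100
= (15.4 - 10.7) / (15.4 - 8.7) * 100
= 4.7 / 6.7 * 100
= 70.1%

70.1%


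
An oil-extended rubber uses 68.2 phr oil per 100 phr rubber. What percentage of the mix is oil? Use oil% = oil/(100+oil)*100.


Oil % = oil / (100 + oil) * 100
= 68.2 / (100 + 68.2) * 100
= 68.2 / 168.2 * 100
= 40.55%

40.55%


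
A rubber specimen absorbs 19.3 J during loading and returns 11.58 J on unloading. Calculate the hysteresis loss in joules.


Hysteresis loss = loading - unloading
= 19.3 - 11.58
= 7.72 J

7.72 J


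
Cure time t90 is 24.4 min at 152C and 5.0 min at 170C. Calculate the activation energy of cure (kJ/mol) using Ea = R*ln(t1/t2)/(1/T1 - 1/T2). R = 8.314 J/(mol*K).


T1 = 425.15 K, T2 = 443.15 K
1/T1 - 1/T2 = 9.5539e-05
ln(t1/t2) = ln(24.4/5.0) = 1.5851
Ea = 8.314 * 1.5851 / 9.5539e-05 = 137942.9494 J/mol
Ea = 137.94 kJ/mol

137.94 kJ/mol


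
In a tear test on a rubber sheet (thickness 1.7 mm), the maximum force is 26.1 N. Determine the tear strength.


Tear strength = force / thickness
= 26.1 / 1.7
= 15.35 N/mm

15.35 N/mm


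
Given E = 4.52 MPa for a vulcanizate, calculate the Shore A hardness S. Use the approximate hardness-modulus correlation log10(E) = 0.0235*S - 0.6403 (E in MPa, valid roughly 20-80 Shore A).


log10(E) = 0.0235*S - 0.6403  =>  S = (log10(E) + 0.6403) / 0.0235
log10(4.52) = 0.655138
S = (0.655138 + 0.6403) / 0.0235 = 1.295438 / 0.0235
S = 55.1

Shore A = 55.1


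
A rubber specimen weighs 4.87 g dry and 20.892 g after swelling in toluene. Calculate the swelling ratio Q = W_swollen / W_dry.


Q = W_swollen / W_dry
Q = 20.892 / 4.87
Q = 4.29

Q = 4.29


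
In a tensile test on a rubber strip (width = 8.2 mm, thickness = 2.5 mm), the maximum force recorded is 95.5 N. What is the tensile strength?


Area = width * thickness = 8.2 * 2.5 = 20.5 mm^2
TS = force / area = 95.5 / 20.5 = 4.66 MPa

4.66 MPa


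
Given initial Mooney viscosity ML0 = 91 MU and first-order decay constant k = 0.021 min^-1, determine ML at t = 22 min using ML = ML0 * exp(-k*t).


ML = ML0 * exp(-k * t)
ML = 91 * exp(-0.021 * 22)
ML = 91 * 0.6300
ML = 57.33 MU

57.33 MU


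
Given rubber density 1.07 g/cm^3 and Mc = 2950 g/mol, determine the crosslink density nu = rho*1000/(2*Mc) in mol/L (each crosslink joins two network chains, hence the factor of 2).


nu = rho * 1000 / (2 * Mc)
nu = 1.07 * 1000 / (2 * 2950)
nu = 1070.0 / 5900
nu = 0.1814 mol/L

0.1814 mol/L


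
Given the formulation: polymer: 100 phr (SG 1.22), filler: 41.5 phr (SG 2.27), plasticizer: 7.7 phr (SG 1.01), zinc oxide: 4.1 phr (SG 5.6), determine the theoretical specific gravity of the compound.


Sum of weights = 153.3
Volume contributions:
  polymer: 100/1.22 = 81.9672
  filler: 41.5/2.27 = 18.2819
  plasticizer: 7.7/1.01 = 7.6238
  zinc oxide: 4.1/5.6 = 0.7321
Sum of volumes = 108.6051
SG = 153.3 / 108.6051 = 1.412

SG = 1.412


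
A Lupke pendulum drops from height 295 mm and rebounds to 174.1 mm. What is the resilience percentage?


Resilience = h_rebound / h_drop * 100
= 174.1 / 295 * 100
= 59.0%

59.0%


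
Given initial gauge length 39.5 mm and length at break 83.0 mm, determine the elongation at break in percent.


Elongation = (Lf - L0) / L0 * 100
= (83.0 - 39.5) / 39.5 * 100
= 43.5 / 39.5 * 100
= 110.1%

110.1%


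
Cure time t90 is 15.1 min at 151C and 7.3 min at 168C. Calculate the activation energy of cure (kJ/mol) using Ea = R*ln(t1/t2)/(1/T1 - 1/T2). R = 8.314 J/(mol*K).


T1 = 424.15 K, T2 = 441.15 K
1/T1 - 1/T2 = 9.0854e-05
ln(t1/t2) = ln(15.1/7.3) = 0.7268
Ea = 8.314 * 0.7268 / 9.0854e-05 = 66511.0738 J/mol
Ea = 66.51 kJ/mol

66.51 kJ/mol


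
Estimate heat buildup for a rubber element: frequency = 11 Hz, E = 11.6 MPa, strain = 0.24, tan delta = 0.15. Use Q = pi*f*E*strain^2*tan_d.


Q = pi * f * E * strain^2 * tan_d
= pi * 11 * 11.6 * 0.24^2 * 0.15
= pi * 11 * 11.6 * 0.0576 * 0.15
= 3.4635

Q = 3.4635


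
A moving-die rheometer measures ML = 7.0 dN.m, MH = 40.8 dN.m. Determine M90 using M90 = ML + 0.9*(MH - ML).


M90 = ML + 0.9 * (MH - ML)
M90 = 7.0 + 0.9 * (40.8 - 7.0)
M90 = 7.0 + 0.9 * 33.8
M90 = 37.42 dN.m

37.42 dN.m


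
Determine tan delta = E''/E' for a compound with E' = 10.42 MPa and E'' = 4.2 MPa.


tan delta = E'' / E'
= 4.2 / 10.42
= 0.4031

tan delta = 0.4031


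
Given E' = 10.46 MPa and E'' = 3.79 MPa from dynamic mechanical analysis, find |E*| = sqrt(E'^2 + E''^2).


|E*| = sqrt(E'^2 + E''^2)
= sqrt(10.46^2 + 3.79^2)
= sqrt(109.4116 + 14.3641)
= 11.125 MPa

11.125 MPa


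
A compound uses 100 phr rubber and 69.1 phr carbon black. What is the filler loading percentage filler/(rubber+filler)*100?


Filler % = filler / (rubber + filler) * 100
= 69.1 / (100 + 69.1) * 100
= 69.1 / 169.1 * 100
= 40.86%

40.86%


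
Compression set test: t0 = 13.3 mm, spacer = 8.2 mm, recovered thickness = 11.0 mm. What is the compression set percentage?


CS = (t0 - recovered) / (t0 - ts) * 100
= (13.3 - 11.0) / (13.3 - 8.2) * 100
= 2.3 / 5.1 * 100
= 45.1%

45.1%


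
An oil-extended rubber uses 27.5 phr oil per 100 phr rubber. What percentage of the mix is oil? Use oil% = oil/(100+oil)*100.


Oil % = oil / (100 + oil) * 100
= 27.5 / (100 + 27.5) * 100
= 27.5 / 127.5 * 100
= 21.57%

21.57%


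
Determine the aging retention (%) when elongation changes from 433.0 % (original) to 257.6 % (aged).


Retention = aged / original * 100
= 257.6 / 433.0 * 100
= 59.5%

59.5%


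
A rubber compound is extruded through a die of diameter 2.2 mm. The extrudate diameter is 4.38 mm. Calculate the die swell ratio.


Die swell ratio = D_extrudate / D_die
= 4.38 / 2.2
= 1.991

Die swell = 1.991


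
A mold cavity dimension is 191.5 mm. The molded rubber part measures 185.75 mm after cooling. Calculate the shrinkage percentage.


Shrinkage = (mold - part) / mold * 100
= (191.5 - 185.75) / 191.5 * 100
= 5.75 / 191.5 * 100
= 3.0%

3.0%


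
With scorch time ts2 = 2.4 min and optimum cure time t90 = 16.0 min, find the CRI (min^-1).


CRI = 100 / (t90 - ts2)
= 100 / (16.0 - 2.4)
= 100 / 13.6
= 7.35 min^-1

7.35 min^-1


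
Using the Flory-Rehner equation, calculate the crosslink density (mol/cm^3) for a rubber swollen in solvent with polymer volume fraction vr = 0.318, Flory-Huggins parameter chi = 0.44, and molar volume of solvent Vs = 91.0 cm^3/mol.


ln(1 - vr) = ln(1 - 0.318) = -0.3827
Numerator = -((-0.3827) + 0.318 + 0.44 * 0.318^2) = 0.0202
Denominator = 91.0 * (0.318^(1/3) - 0.318/2) = 47.6442
nu = 0.0202 / 47.6442 = 4.2463e-04 mol/cm^3

4.2463e-04 mol/cm^3


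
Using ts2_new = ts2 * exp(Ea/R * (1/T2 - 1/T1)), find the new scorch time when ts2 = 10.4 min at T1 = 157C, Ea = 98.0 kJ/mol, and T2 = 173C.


Convert temperatures: T1 = 157 + 273.15 = 430.15 K, T2 = 173 + 273.15 = 446.15 K
ts2_new = 10.4 * exp(98000 / 8.314 * (1/446.15 - 1/430.15))
1/T2 - 1/T1 = -8.3372e-05
ts2_new = 3.89 min

3.89 min


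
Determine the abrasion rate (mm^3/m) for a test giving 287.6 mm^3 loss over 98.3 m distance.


Rate = volume_loss / distance
= 287.6 / 98.3
= 2.926 mm^3/m

2.926 mm^3/m


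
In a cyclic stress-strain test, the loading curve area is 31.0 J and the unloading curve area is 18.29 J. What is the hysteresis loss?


Hysteresis loss = loading - unloading
= 31.0 - 18.29
= 12.71 J

12.71 J


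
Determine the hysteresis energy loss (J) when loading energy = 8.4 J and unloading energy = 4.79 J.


Hysteresis loss = loading - unloading
= 8.4 - 4.79
= 3.61 J

3.61 J


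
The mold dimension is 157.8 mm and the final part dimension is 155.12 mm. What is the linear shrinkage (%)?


Shrinkage = (mold - part) / mold * 100
= (157.8 - 155.12) / 157.8 * 100
= 2.68 / 157.8 * 100
= 1.7%

1.7%


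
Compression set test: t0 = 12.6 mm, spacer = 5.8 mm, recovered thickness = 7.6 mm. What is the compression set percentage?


CS = (t0 - recovered) / (t0 - ts) * 100
= (12.6 - 7.6) / (12.6 - 5.8) * 100
= 5.0 / 6.8 * 100
= 73.5%

73.5%


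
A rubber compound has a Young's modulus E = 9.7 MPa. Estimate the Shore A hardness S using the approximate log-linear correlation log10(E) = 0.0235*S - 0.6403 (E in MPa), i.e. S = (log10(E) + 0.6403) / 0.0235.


log10(E) = 0.0235*S - 0.6403  =>  S = (log10(E) + 0.6403) / 0.0235
log10(9.7) = 0.986772
S = (0.986772 + 0.6403) / 0.0235 = 1.627072 / 0.0235
S = 69.2

Shore A = 69.2


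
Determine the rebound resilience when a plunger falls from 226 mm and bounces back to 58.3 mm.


Resilience = h_rebound / h_drop * 100
= 58.3 / 226 * 100
= 25.8%

25.8%


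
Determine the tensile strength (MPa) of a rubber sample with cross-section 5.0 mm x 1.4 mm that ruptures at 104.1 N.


Area = width * thickness = 5.0 * 1.4 = 7.0 mm^2
TS = force / area = 104.1 / 7.0 = 14.87 MPa

14.87 MPa


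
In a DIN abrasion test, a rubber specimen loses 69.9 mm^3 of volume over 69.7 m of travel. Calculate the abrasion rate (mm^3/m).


Rate = volume_loss / distance
= 69.9 / 69.7
= 1.003 mm^3/m

1.003 mm^3/m


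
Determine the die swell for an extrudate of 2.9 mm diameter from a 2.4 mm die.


Die swell ratio = D_extrudate / D_die
= 2.9 / 2.4
= 1.208

Die swell = 1.208


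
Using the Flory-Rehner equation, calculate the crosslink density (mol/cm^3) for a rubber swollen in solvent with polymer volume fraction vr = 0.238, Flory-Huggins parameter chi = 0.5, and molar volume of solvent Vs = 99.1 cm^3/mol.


ln(1 - vr) = ln(1 - 0.238) = -0.2718
Numerator = -((-0.2718) + 0.238 + 0.5 * 0.238^2) = 0.0055
Denominator = 99.1 * (0.238^(1/3) - 0.238/2) = 49.6209
nu = 0.0055 / 49.6209 = 1.1057e-04 mol/cm^3

1.1057e-04 mol/cm^3


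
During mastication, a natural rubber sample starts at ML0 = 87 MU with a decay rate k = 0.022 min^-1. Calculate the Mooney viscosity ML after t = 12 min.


ML = ML0 * exp(-k * t)
ML = 87 * exp(-0.022 * 12)
ML = 87 * 0.7680
ML = 66.81 MU

66.81 MU


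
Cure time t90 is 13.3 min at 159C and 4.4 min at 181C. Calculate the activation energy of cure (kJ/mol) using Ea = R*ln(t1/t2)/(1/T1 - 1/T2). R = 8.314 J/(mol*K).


T1 = 432.15 K, T2 = 454.15 K
1/T1 - 1/T2 = 1.1210e-04
ln(t1/t2) = ln(13.3/4.4) = 1.1062
Ea = 8.314 * 1.1062 / 1.1210e-04 = 82042.5077 J/mol
Ea = 82.04 kJ/mol

82.04 kJ/mol


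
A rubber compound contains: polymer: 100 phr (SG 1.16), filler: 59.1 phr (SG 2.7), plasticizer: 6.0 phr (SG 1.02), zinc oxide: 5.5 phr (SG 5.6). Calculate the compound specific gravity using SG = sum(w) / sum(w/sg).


Sum of weights = 170.6
Volume contributions:
  polymer: 100/1.16 = 86.2069
  filler: 59.1/2.7 = 21.8889
  plasticizer: 6.0/1.02 = 5.8824
  zinc oxide: 5.5/5.6 = 0.9821
Sum of volumes = 114.9603
SG = 170.6 / 114.9603 = 1.484

SG = 1.484


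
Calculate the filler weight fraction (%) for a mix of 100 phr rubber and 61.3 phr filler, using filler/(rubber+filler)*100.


Filler % = filler / (rubber + filler) * 100
= 61.3 / (100 + 61.3) * 100
= 61.3 / 161.3 * 100
= 38.0%

38.0%


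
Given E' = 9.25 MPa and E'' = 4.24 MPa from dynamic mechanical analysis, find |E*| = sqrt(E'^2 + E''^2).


|E*| = sqrt(E'^2 + E''^2)
= sqrt(9.25^2 + 4.24^2)
= sqrt(85.5625 + 17.9776)
= 10.175 MPa

10.175 MPa


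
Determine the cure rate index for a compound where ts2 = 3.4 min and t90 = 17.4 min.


CRI = 100 / (t90 - ts2)
= 100 / (17.4 - 3.4)
= 100 / 14.0
= 7.14 min^-1

7.14 min^-1


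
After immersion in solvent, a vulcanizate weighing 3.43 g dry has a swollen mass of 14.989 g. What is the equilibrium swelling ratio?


Q = W_swollen / W_dry
Q = 14.989 / 3.43
Q = 4.37

Q = 4.37


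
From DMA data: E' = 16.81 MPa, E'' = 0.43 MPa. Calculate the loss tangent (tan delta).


tan delta = E'' / E'
= 0.43 / 16.81
= 0.0256

tan delta = 0.0256


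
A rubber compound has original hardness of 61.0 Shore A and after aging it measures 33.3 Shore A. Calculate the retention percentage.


Retention = aged / original * 100
= 33.3 / 61.0 * 100
= 54.6%

54.6%


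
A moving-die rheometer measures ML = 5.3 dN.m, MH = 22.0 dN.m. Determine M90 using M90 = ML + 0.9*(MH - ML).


M90 = ML + 0.9 * (MH - ML)
M90 = 5.3 + 0.9 * (22.0 - 5.3)
M90 = 5.3 + 0.9 * 16.7
M90 = 20.33 dN.m

20.33 dN.m


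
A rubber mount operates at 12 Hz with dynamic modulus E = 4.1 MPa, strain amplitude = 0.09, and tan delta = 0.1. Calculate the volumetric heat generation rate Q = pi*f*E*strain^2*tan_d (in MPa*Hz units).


Q = pi * f * E * strain^2 * tan_d
= pi * 12 * 4.1 * 0.09^2 * 0.1
= pi * 12 * 4.1 * 0.0081 * 0.1
= 0.1252

Q = 0.1252


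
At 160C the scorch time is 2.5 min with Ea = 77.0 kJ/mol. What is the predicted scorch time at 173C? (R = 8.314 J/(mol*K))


Convert temperatures: T1 = 160 + 273.15 = 433.15 K, T2 = 173 + 273.15 = 446.15 K
ts2_new = 2.5 * exp(77000 / 8.314 * (1/446.15 - 1/433.15))
1/T2 - 1/T1 = -6.7270e-05
ts2_new = 1.34 min

1.34 min


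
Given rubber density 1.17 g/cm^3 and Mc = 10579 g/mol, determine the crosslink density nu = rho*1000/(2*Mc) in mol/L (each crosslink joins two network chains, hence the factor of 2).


nu = rho * 1000 / (2 * Mc)
nu = 1.17 * 1000 / (2 * 10579)
nu = 1170.0 / 21158
nu = 0.0553 mol/L

0.0553 mol/L


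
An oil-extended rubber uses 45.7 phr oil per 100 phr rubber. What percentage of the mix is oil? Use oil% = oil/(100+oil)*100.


Oil % = oil / (100 + oil) * 100
= 45.7 / (100 + 45.7) * 100
= 45.7 / 145.7 * 100
= 31.37%

31.37%


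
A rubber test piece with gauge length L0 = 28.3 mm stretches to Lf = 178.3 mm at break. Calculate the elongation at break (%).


Elongation = (Lf - L0) / L0 * 100
= (178.3 - 28.3) / 28.3 * 100
= 150.0 / 28.3 * 100
= 530.0%

530.0%


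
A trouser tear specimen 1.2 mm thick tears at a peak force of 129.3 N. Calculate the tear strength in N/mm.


Tear strength = force / thickness
= 129.3 / 1.2
= 107.75 N/mm

107.75 N/mm


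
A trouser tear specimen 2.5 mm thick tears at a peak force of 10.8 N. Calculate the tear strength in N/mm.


Tear strength = force / thickness
= 10.8 / 2.5
= 4.32 N/mm

4.32 N/mm


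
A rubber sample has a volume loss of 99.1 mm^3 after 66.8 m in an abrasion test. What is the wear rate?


Rate = volume_loss / distance
= 99.1 / 66.8
= 1.484 mm^3/m

1.484 mm^3/m


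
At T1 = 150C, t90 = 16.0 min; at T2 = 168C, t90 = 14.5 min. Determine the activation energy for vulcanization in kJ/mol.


T1 = 423.15 K, T2 = 441.15 K
1/T1 - 1/T2 = 9.6425e-05
ln(t1/t2) = ln(16.0/14.5) = 0.0984
Ea = 8.314 * 0.0984 / 9.6425e-05 = 8487.7010 J/mol
Ea = 8.49 kJ/mol

8.49 kJ/mol


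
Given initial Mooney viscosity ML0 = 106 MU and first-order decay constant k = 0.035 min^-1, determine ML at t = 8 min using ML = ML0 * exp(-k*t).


ML = ML0 * exp(-k * t)
ML = 106 * exp(-0.035 * 8)
ML = 106 * 0.7558
ML = 80.11 MU

80.11 MU


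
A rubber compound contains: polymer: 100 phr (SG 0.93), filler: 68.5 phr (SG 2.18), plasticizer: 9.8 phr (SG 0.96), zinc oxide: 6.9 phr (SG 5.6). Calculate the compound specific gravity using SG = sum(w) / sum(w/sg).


Sum of weights = 185.2
Volume contributions:
  polymer: 100/0.93 = 107.5269
  filler: 68.5/2.18 = 31.4220
  plasticizer: 9.8/0.96 = 10.2083
  zinc oxide: 6.9/5.6 = 1.2321
Sum of volumes = 150.3894
SG = 185.2 / 150.3894 = 1.231

SG = 1.231


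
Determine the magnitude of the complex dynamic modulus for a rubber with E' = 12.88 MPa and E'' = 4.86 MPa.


|E*| = sqrt(E'^2 + E''^2)
= sqrt(12.88^2 + 4.86^2)
= sqrt(165.8944 + 23.6196)
= 13.766 MPa

13.766 MPa


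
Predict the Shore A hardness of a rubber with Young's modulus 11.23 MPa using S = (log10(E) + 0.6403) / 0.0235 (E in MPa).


log10(E) = 0.0235*S - 0.6403  =>  S = (log10(E) + 0.6403) / 0.0235
log10(11.23) = 1.050380
S = (1.050380 + 0.6403) / 0.0235 = 1.690680 / 0.0235
S = 71.9

Shore A = 71.9


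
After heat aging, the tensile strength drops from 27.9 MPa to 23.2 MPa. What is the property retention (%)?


Retention = aged / original * 100
= 23.2 / 27.9 * 100
= 83.2%

83.2%


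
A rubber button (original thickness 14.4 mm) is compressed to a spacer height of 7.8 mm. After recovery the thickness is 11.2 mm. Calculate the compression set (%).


CS = (t0 - recovered) / (t0 - ts) * 100
= (14.4 - 11.2) / (14.4 - 7.8) * 100
= 3.2 / 6.6 * 100
= 48.5%

48.5%


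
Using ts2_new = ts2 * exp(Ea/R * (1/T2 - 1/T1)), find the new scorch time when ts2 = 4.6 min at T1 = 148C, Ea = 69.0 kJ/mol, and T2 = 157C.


Convert temperatures: T1 = 148 + 273.15 = 421.15 K, T2 = 157 + 273.15 = 430.15 K
ts2_new = 4.6 * exp(69000 / 8.314 * (1/430.15 - 1/421.15))
1/T2 - 1/T1 = -4.9680e-05
ts2_new = 3.05 min

3.05 min


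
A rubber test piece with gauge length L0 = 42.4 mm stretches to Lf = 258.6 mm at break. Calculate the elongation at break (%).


Elongation = (Lf - L0) / L0 * 100
= (258.6 - 42.4) / 42.4 * 100
= 216.2 / 42.4 * 100
= 509.9%

509.9%


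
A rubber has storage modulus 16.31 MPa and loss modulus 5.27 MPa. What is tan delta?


tan delta = E'' / E'
= 5.27 / 16.31
= 0.3231

tan delta = 0.3231


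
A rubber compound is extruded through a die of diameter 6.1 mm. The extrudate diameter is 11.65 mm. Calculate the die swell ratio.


Die swell ratio = D_extrudate / D_die
= 11.65 / 6.1
= 1.91

Die swell = 1.91


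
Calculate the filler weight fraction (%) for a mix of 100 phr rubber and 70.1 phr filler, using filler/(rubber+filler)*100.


Filler % = filler / (rubber + filler) * 100
= 70.1 / (100 + 70.1) * 100
= 70.1 / 170.1 * 100
= 41.21%

41.21%


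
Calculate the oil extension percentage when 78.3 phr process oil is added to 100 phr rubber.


Oil % = oil / (100 + oil) * 100
= 78.3 / (100 + 78.3) * 100
= 78.3 / 178.3 * 100
= 43.91%

43.91%


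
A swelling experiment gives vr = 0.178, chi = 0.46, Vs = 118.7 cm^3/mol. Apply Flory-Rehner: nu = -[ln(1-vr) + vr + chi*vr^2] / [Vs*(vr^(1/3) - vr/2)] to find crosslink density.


ln(1 - vr) = ln(1 - 0.178) = -0.1960
Numerator = -((-0.1960) + 0.178 + 0.46 * 0.178^2) = 0.0034
Denominator = 118.7 * (0.178^(1/3) - 0.178/2) = 56.2071
nu = 0.0034 / 56.2071 = 6.1207e-05 mol/cm^3

6.1207e-05 mol/cm^3


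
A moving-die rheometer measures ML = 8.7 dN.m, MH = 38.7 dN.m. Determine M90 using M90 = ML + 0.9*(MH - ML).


M90 = ML + 0.9 * (MH - ML)
M90 = 8.7 + 0.9 * (38.7 - 8.7)
M90 = 8.7 + 0.9 * 30.0
M90 = 35.7 dN.m

35.7 dN.m


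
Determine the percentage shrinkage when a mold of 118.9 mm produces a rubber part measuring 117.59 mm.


Shrinkage = (mold - part) / mold * 100
= (118.9 - 117.59) / 118.9 * 100
= 1.31 / 118.9 * 100
= 1.1%

1.1%


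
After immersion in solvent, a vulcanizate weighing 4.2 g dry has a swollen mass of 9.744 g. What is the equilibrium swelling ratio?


Q = W_swollen / W_dry
Q = 9.744 / 4.2
Q = 2.32

Q = 2.32


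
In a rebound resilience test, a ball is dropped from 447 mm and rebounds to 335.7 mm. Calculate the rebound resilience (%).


Resilience = h_rebound / h_drop * 100
= 335.7 / 447 * 100
= 75.1%

75.1%


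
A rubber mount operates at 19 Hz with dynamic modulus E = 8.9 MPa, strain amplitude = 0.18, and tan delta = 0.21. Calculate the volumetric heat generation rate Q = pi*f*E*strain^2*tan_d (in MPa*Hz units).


Q = pi * f * E * strain^2 * tan_d
= pi * 19 * 8.9 * 0.18^2 * 0.21
= pi * 19 * 8.9 * 0.0324 * 0.21
= 3.6146

Q = 3.6146


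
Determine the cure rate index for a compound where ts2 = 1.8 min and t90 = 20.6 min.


CRI = 100 / (t90 - ts2)
= 100 / (20.6 - 1.8)
= 100 / 18.8
= 5.32 min^-1

5.32 min^-1


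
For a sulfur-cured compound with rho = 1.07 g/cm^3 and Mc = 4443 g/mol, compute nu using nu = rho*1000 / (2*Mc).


nu = rho * 1000 / (2 * Mc)
nu = 1.07 * 1000 / (2 * 4443)
nu = 1070.0 / 8886
nu = 0.1204 mol/L

0.1204 mol/L


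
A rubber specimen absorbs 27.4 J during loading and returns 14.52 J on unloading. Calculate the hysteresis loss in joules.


Hysteresis loss = loading - unloading
= 27.4 - 14.52
= 12.88 J

12.88 J


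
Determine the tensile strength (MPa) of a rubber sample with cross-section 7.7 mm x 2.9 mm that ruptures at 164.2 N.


Area = width * thickness = 7.7 * 2.9 = 22.33 mm^2
TS = force / area = 164.2 / 22.33 = 7.35 MPa

7.35 MPa


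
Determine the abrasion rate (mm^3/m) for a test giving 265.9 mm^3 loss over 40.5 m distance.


Rate = volume_loss / distance
= 265.9 / 40.5
= 6.565 mm^3/m

6.565 mm^3/m


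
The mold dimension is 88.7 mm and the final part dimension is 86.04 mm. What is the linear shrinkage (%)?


Shrinkage = (mold - part) / mold * 100
= (88.7 - 86.04) / 88.7 * 100
= 2.66 / 88.7 * 100
= 3.0%

3.0%


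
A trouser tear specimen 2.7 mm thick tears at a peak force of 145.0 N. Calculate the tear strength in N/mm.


Tear strength = force / thickness
= 145.0 / 2.7
= 53.7 N/mm

53.7 N/mm


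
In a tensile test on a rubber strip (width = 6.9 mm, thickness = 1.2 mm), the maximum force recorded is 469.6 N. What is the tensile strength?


Area = width * thickness = 6.9 * 1.2 = 8.28 mm^2
TS = force / area = 469.6 / 8.28 = 56.71 MPa

56.71 MPa


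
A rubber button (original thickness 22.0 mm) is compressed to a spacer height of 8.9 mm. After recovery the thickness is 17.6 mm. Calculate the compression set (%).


CS = (t0 - recovered) / (t0 - ts) * 100
= (22.0 - 17.6) / (22.0 - 8.9) * 100
= 4.4 / 13.1 * 100
= 33.6%

33.6%


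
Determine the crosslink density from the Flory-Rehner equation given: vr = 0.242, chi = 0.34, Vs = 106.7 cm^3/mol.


ln(1 - vr) = ln(1 - 0.242) = -0.2771
Numerator = -((-0.2771) + 0.242 + 0.34 * 0.242^2) = 0.0152
Denominator = 106.7 * (0.242^(1/3) - 0.242/2) = 53.5813
nu = 0.0152 / 53.5813 = 2.8294e-04 mol/cm^3

2.8294e-04 mol/cm^3


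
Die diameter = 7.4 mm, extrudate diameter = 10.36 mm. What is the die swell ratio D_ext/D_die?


Die swell ratio = D_extrudate / D_die
= 10.36 / 7.4
= 1.4

Die swell = 1.4


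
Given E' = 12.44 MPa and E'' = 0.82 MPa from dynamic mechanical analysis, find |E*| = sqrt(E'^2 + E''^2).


|E*| = sqrt(E'^2 + E''^2)
= sqrt(12.44^2 + 0.82^2)
= sqrt(154.7536 + 0.6724)
= 12.467 MPa

12.467 MPa


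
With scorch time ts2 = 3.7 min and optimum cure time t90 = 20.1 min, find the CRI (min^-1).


CRI = 100 / (t90 - ts2)
= 100 / (20.1 - 3.7)
= 100 / 16.4
= 6.1 min^-1

6.1 min^-1


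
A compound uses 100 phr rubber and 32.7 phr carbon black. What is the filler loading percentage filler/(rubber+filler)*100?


Filler % = filler / (rubber + filler) * 100
= 32.7 / (100 + 32.7) * 100
= 32.7 / 132.7 * 100
= 24.64%

24.64%


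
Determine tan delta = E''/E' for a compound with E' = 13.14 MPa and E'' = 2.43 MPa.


tan delta = E'' / E'
= 2.43 / 13.14
= 0.1849

tan delta = 0.1849


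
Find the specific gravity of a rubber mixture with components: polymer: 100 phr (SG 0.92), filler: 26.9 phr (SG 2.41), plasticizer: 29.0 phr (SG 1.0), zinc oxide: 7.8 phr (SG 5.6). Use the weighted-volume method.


Sum of weights = 163.7
Volume contributions:
  polymer: 100/0.92 = 108.6957
  filler: 26.9/2.41 = 11.1618
  plasticizer: 29.0/1.0 = 29.0000
  zinc oxide: 7.8/5.6 = 1.3929
Sum of volumes = 150.2503
SG = 163.7 / 150.2503 = 1.09

SG = 1.09


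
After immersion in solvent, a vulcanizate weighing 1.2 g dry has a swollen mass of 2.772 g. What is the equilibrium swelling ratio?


Q = W_swollen / W_dry
Q = 2.772 / 1.2
Q = 2.31

Q = 2.31


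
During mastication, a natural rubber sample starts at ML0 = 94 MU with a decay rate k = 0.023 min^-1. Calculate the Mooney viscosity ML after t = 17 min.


ML = ML0 * exp(-k * t)
ML = 94 * exp(-0.023 * 17)
ML = 94 * 0.6764
ML = 63.58 MU

63.58 MU


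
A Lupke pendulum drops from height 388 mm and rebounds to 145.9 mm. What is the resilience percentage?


Resilience = h_rebound / h_drop * 100
= 145.9 / 388 * 100
= 37.6%

37.6%


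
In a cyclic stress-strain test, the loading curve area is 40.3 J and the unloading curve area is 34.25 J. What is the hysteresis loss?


Hysteresis loss = loading - unloading
= 40.3 - 34.25
= 6.05 J

6.05 J


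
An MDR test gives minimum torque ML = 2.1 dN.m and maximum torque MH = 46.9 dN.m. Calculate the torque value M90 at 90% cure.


M90 = ML + 0.9 * (MH - ML)
M90 = 2.1 + 0.9 * (46.9 - 2.1)
M90 = 2.1 + 0.9 * 44.8
M90 = 42.42 dN.m

42.42 dN.m


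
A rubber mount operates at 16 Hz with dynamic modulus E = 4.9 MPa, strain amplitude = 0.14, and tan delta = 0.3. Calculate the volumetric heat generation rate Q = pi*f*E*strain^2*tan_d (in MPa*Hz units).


Q = pi * f * E * strain^2 * tan_d
= pi * 16 * 4.9 * 0.14^2 * 0.3
= pi * 16 * 4.9 * 0.0196 * 0.3
= 1.4482

Q = 1.4482


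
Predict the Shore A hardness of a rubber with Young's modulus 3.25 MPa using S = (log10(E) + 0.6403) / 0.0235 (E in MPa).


log10(E) = 0.0235*S - 0.6403  =>  S = (log10(E) + 0.6403) / 0.0235
log10(3.25) = 0.511883
S = (0.511883 + 0.6403) / 0.0235 = 1.152183 / 0.0235
S = 49.0

Shore A = 49.0


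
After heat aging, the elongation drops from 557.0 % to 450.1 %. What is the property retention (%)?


Retention = aged / original * 100
= 450.1 / 557.0 * 100
= 80.8%

80.8%


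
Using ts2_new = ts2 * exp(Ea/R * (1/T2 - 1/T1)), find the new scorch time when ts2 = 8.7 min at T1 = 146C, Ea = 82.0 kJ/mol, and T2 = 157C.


Convert temperatures: T1 = 146 + 273.15 = 419.15 K, T2 = 157 + 273.15 = 430.15 K
ts2_new = 8.7 * exp(82000 / 8.314 * (1/430.15 - 1/419.15))
1/T2 - 1/T1 = -6.1010e-05
ts2_new = 4.77 min

4.77 min


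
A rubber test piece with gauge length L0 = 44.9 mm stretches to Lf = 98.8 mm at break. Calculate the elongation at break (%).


Elongation = (Lf - L0) / L0 * 100
= (98.8 - 44.9) / 44.9 * 100
= 53.9 / 44.9 * 100
= 120.0%

120.0%


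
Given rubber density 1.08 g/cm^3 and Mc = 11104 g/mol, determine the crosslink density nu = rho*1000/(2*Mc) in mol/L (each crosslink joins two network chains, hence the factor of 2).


nu = rho * 1000 / (2 * Mc)
nu = 1.08 * 1000 / (2 * 11104)
nu = 1080.0 / 22208
nu = 0.0486 mol/L

0.0486 mol/L


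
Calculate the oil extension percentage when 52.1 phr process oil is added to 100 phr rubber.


Oil % = oil / (100 + oil) * 100
= 52.1 / (100 + 52.1) * 100
= 52.1 / 152.1 * 100
= 34.25%

34.25%


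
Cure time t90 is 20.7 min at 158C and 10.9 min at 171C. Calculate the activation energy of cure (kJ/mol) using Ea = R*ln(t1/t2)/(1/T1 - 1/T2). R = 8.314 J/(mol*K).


T1 = 431.15 K, T2 = 444.15 K
1/T1 - 1/T2 = 6.7887e-05
ln(t1/t2) = ln(20.7/10.9) = 0.6414
Ea = 8.314 * 0.6414 / 6.7887e-05 = 78547.7924 J/mol
Ea = 78.55 kJ/mol

78.55 kJ/mol


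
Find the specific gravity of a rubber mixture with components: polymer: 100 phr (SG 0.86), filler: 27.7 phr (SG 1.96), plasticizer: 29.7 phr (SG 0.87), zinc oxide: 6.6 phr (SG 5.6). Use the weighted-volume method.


Sum of weights = 164.0
Volume contributions:
  polymer: 100/0.86 = 116.2791
  filler: 27.7/1.96 = 14.1327
  plasticizer: 29.7/0.87 = 34.1379
  zinc oxide: 6.6/5.6 = 1.1786
Sum of volumes = 165.7282
SG = 164.0 / 165.7282 = 0.99

SG = 0.99


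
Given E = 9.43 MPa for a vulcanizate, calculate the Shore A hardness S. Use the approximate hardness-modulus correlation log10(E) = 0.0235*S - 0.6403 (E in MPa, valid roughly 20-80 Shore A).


log10(E) = 0.0235*S - 0.6403  =>  S = (log10(E) + 0.6403) / 0.0235
log10(9.43) = 0.974512
S = (0.974512 + 0.6403) / 0.0235 = 1.614812 / 0.0235
S = 68.7

Shore A = 68.7


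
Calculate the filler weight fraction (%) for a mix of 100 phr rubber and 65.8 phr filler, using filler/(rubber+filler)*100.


Filler % = filler / (rubber + filler) * 100
= 65.8 / (100 + 65.8) * 100
= 65.8 / 165.8 * 100
= 39.69%

39.69%


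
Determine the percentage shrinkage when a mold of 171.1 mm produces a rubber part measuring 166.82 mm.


Shrinkage = (mold - part) / mold * 100
= (171.1 - 166.82) / 171.1 * 100
= 4.28 / 171.1 * 100
= 2.5%

2.5%


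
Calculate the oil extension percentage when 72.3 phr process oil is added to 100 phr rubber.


Oil % = oil / (100 + oil) * 100
= 72.3 / (100 + 72.3) * 100
= 72.3 / 172.3 * 100
= 41.96%

41.96%


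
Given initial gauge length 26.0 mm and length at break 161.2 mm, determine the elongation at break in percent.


Elongation = (Lf - L0) / L0 * 100
= (161.2 - 26.0) / 26.0 * 100
= 135.2 / 26.0 * 100
= 520.0%

520.0%


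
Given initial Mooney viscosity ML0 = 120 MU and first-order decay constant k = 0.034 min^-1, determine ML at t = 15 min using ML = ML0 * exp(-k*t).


ML = ML0 * exp(-k * t)
ML = 120 * exp(-0.034 * 15)
ML = 120 * 0.6005
ML = 72.06 MU

72.06 MU


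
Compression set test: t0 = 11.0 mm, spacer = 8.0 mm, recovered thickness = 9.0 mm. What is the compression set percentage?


CS = (t0 - recovered) / (t0 - ts) * 100
= (11.0 - 9.0) / (11.0 - 8.0) * 100
= 2.0 / 3.0 * 100
= 66.7%

66.7%


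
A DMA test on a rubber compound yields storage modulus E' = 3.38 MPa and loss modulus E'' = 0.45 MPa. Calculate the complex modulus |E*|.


|E*| = sqrt(E'^2 + E''^2)
= sqrt(3.38^2 + 0.45^2)
= sqrt(11.4244 + 0.2025)
= 3.41 MPa

3.41 MPa


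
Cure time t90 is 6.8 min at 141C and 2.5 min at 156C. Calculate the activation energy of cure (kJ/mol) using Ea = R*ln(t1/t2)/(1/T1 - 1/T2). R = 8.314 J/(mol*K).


T1 = 414.15 K, T2 = 429.15 K
1/T1 - 1/T2 = 8.4397e-05
ln(t1/t2) = ln(6.8/2.5) = 1.0006
Ea = 8.314 * 1.0006 / 8.4397e-05 = 98573.4324 J/mol
Ea = 98.57 kJ/mol

98.57 kJ/mol


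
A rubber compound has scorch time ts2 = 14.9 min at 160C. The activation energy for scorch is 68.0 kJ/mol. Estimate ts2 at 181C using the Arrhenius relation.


Convert temperatures: T1 = 160 + 273.15 = 433.15 K, T2 = 181 + 273.15 = 454.15 K
ts2_new = 14.9 * exp(68000 / 8.314 * (1/454.15 - 1/433.15))
1/T2 - 1/T1 = -1.0675e-04
ts2_new = 6.22 min

6.22 min


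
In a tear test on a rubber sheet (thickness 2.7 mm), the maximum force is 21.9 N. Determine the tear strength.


Tear strength = force / thickness
= 21.9 / 2.7
= 8.11 N/mm

8.11 N/mm


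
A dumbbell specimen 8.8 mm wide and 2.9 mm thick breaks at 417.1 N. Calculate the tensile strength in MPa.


Area = width * thickness = 8.8 * 2.9 = 25.52 mm^2
TS = force / area = 417.1 / 25.52 = 16.34 MPa

16.34 MPa


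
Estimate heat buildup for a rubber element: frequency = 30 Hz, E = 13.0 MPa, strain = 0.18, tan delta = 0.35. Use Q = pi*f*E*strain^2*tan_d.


Q = pi * f * E * strain^2 * tan_d
= pi * 30 * 13.0 * 0.18^2 * 0.35
= pi * 30 * 13.0 * 0.0324 * 0.35
= 13.8940

Q = 13.8940


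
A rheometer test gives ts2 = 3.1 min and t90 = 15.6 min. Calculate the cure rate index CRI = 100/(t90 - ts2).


CRI = 100 / (t90 - ts2)
= 100 / (15.6 - 3.1)
= 100 / 12.5
= 8.0 min^-1

8.0 min^-1


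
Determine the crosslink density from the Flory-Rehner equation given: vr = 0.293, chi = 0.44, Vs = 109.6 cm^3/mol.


ln(1 - vr) = ln(1 - 0.293) = -0.3467
Numerator = -((-0.3467) + 0.293 + 0.44 * 0.293^2) = 0.0160
Denominator = 109.6 * (0.293^(1/3) - 0.293/2) = 56.7383
nu = 0.0160 / 56.7383 = 2.8113e-04 mol/cm^3

2.8113e-04 mol/cm^3


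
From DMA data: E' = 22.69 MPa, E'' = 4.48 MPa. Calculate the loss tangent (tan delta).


tan delta = E'' / E'
= 4.48 / 22.69
= 0.1974

tan delta = 0.1974


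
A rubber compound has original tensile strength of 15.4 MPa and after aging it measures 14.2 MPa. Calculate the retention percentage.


Retention = aged / original * 100
= 14.2 / 15.4 * 100
= 92.2%

92.2%


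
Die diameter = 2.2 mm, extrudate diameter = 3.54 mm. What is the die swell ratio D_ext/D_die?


Die swell ratio = D_extrudate / D_die
= 3.54 / 2.2
= 1.609

Die swell = 1.609


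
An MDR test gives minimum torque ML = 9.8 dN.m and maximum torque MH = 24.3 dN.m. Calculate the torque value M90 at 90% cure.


M90 = ML + 0.9 * (MH - ML)
M90 = 9.8 + 0.9 * (24.3 - 9.8)
M90 = 9.8 + 0.9 * 14.5
M90 = 22.85 dN.m

22.85 dN.m


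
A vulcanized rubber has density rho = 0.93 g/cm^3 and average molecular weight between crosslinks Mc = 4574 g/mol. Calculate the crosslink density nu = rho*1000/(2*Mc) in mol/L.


nu = rho * 1000 / (2 * Mc)
nu = 0.93 * 1000 / (2 * 4574)
nu = 930.0 / 9148
nu = 0.1017 mol/L

0.1017 mol/L


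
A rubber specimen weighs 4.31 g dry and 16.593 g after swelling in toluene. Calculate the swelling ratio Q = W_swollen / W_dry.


Q = W_swollen / W_dry
Q = 16.593 / 4.31
Q = 3.85

Q = 3.85


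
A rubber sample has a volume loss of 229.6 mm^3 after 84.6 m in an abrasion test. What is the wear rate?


Rate = volume_loss / distance
= 229.6 / 84.6
= 2.714 mm^3/m

2.714 mm^3/m


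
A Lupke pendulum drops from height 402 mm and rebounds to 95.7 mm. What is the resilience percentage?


Resilience = h_rebound / h_drop * 100
= 95.7 / 402 * 100
= 23.8%

23.8%


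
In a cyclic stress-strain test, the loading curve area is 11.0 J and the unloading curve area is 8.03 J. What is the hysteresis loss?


Hysteresis loss = loading - unloading
= 11.0 - 8.03
= 2.97 J

2.97 J


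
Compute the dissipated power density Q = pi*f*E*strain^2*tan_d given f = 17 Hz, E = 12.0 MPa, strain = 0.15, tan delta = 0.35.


Q = pi * f * E * strain^2 * tan_d
= pi * 17 * 12.0 * 0.15^2 * 0.35
= pi * 17 * 12.0 * 0.0225 * 0.35
= 5.0470

Q = 5.0470


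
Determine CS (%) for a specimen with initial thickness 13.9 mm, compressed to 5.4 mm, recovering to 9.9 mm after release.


CS = (t0 - recovered) / (t0 - ts) * 100
= (13.9 - 9.9) / (13.9 - 5.4) * 100
= 4.0 / 8.5 * 100
= 47.1%

47.1%


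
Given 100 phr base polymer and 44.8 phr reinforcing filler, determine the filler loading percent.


Filler % = filler / (rubber + filler) * 100
= 44.8 / (100 + 44.8) * 100
= 44.8 / 144.8 * 100
= 30.94%

30.94%


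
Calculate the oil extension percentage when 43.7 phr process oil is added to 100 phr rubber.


Oil % = oil / (100 + oil) * 100
= 43.7 / (100 + 43.7) * 100
= 43.7 / 143.7 * 100
= 30.41%

30.41%


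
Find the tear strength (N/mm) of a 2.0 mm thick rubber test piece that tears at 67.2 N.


Tear strength = force / thickness
= 67.2 / 2.0
= 33.6 N/mm

33.6 N/mm


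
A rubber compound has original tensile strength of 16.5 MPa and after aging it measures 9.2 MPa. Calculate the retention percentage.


Retention = aged / original * 100
= 9.2 / 16.5 * 100
= 55.8%

55.8%


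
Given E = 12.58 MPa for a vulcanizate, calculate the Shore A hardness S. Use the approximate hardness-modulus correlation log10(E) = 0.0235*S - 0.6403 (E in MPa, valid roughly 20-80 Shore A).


log10(E) = 0.0235*S - 0.6403  =>  S = (log10(E) + 0.6403) / 0.0235
log10(12.58) = 1.099681
S = (1.099681 + 0.6403) / 0.0235 = 1.739981 / 0.0235
S = 74.0

Shore A = 74.0


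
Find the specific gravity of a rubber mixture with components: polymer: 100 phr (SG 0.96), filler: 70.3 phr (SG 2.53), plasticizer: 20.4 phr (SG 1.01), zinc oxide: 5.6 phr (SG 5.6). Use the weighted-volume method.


Sum of weights = 196.3
Volume contributions:
  polymer: 100/0.96 = 104.1667
  filler: 70.3/2.53 = 27.7866
  plasticizer: 20.4/1.01 = 20.1980
  zinc oxide: 5.6/5.6 = 1.0000
Sum of volumes = 153.1512
SG = 196.3 / 153.1512 = 1.282

SG = 1.282


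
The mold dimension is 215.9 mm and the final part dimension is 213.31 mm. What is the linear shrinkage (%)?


Shrinkage = (mold - part) / mold * 100
= (215.9 - 213.31) / 215.9 * 100
= 2.59 / 215.9 * 100
= 1.2%

1.2%


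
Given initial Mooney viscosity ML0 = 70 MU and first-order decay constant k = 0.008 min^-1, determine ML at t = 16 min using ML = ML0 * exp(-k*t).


ML = ML0 * exp(-k * t)
ML = 70 * exp(-0.008 * 16)
ML = 70 * 0.8799
ML = 61.59 MU

61.59 MU


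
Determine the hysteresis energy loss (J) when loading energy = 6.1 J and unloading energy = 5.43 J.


Hysteresis loss = loading - unloading
= 6.1 - 5.43
= 0.67 J

0.67 J


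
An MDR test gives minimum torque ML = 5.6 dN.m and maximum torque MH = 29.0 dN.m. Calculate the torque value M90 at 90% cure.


M90 = ML + 0.9 * (MH - ML)
M90 = 5.6 + 0.9 * (29.0 - 5.6)
M90 = 5.6 + 0.9 * 23.4
M90 = 26.66 dN.m

26.66 dN.m


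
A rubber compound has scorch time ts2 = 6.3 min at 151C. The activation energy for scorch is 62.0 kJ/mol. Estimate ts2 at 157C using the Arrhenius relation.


Convert temperatures: T1 = 151 + 273.15 = 424.15 K, T2 = 157 + 273.15 = 430.15 K
ts2_new = 6.3 * exp(62000 / 8.314 * (1/430.15 - 1/424.15))
1/T2 - 1/T1 = -3.2886e-05
ts2_new = 4.93 min

4.93 min


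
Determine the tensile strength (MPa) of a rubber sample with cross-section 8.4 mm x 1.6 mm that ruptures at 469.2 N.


Area = width * thickness = 8.4 * 1.6 = 13.44 mm^2
TS = force / area = 469.2 / 13.44 = 34.91 MPa

34.91 MPa


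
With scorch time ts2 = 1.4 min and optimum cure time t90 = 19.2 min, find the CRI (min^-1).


CRI = 100 / (t90 - ts2)
= 100 / (19.2 - 1.4)
= 100 / 17.8
= 5.62 min^-1

5.62 min^-1


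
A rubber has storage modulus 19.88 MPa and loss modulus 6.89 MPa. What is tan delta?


tan delta = E'' / E'
= 6.89 / 19.88
= 0.3466

tan delta = 0.3466


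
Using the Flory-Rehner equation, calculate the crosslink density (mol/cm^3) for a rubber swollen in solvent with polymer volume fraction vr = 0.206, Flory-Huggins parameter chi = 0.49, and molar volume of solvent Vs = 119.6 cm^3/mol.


ln(1 - vr) = ln(1 - 0.206) = -0.2307
Numerator = -((-0.2307) + 0.206 + 0.49 * 0.206^2) = 0.0039
Denominator = 119.6 * (0.206^(1/3) - 0.206/2) = 58.3162
nu = 0.0039 / 58.3162 = 6.6503e-05 mol/cm^3

6.6503e-05 mol/cm^3
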